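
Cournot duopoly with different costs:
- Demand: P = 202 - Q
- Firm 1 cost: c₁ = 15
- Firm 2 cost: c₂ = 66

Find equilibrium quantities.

q₁* = 79.33, q₂* = 28.33

Work:
Reaction: q₁ = (202 - 15 - q₂)/2
Reaction: q₂ = (202 - 66 - q₁)/2
Solve simultaneously:
q₁* = (202 - 2×15 + 66)/3 = 79.33
q₂* = (202 - 2×66 + 15)/3 = 28.33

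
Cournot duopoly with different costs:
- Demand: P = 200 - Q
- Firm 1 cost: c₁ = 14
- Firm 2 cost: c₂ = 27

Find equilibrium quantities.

q₁* = 66.33, q₂* = 53.33

Work:
Reaction: q₁ = (200 - 14 - q₂)/2
Reaction: q₂ = (200 - 27 - q₁)/2
Solve simultaneously:
q₁* = (200 - 2×14 + 27)/3 = 66.33
q₂* = (200 - 2×27 + 14)/3 = 53.33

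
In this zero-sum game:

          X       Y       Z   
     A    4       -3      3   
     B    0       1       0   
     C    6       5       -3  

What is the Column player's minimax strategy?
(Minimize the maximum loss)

Column should play Z, value = 3

Work:
Column player minimizes Row's maximum payoff:
Column X: max payoff to Row = 6
Column Y: max payoff to Row = 5
Column Z: max payoff to Row = 3
Minimum is 3, achieved by column Z.
Minimax strategy: Z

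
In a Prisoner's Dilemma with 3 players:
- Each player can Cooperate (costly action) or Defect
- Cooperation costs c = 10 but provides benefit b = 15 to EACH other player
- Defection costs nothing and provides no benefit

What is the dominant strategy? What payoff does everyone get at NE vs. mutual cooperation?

Dominant: Defect; NE payoff = 0; Coop payoff = 20

Work:
Defect dominates (saves cost c = 10, benefit to others is external)
NE: All defect → everyone gets 0
If all cooperate: each receives (2)×15 - 10 = 20
Social dilemma: 20 > 0 but NE gives 0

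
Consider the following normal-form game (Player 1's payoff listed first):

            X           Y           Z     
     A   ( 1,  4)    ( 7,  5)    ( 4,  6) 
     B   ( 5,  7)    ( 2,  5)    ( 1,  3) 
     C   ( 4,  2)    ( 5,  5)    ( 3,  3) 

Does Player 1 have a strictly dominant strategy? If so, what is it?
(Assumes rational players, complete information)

No strictly dominant strategy exists for Player 1

Work:
A strategy strictly dominates another if it gives a strictly higher payoff against every opponent action. Compare each pair of P1's strategies column-by-column:
  A vs B: [1 vs 5, 7 vs 2, 4 vs 1] → A does not strictly dominate B (column X: 1 ≤ 5)
  A vs C: [1 vs 4, 7 vs 5, 4 vs 3] → A does not strictly dominate C (column X: 1 ≤ 4)
  B vs A: [5 vs 1, 2 vs 7, 1 vs 4] → B does not strictly dominate A (column Y: 2 ≤ 7)
  B vs C: [5 vs 4, 2 vs 5, 1 vs 3] → B does not strictly dominate C (column Y: 2 ≤ 5)
  C vs A: [4 vs 1, 5 vs 7, 3 vs 4] → C does not strictly dominate A (column Y: 5 ≤ 7)
  C vs B: [4 vs 5, 5 vs 2, 3 vs 1] → C does not strictly dominate B (column X: 4 ≤ 5)
No single strategy strictly dominates all others → no strictly dominant strategy.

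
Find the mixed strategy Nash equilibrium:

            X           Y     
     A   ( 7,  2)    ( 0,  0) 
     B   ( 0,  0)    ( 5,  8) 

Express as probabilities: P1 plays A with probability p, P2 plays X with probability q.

p = 0.8, q = 0.4167

Work:
Find probabilities that make opponent indifferent:
P2 chooses q to make P1 indifferent between A and B
P1 chooses p to make P2 indifferent between X and Y
Mixed NE: P1 plays (A: 0.8, B: 0.2), P2 plays (X: 0.4167, Y: 0.5833)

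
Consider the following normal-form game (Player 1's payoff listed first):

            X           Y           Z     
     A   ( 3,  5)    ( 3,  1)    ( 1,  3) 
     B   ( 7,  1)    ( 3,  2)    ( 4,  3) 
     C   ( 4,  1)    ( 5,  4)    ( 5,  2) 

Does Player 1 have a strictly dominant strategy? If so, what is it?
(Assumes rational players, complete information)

No strictly dominant strategy exists for Player 1

Work:
A strategy strictly dominates another if it gives a strictly higher payoff against every opponent action. Compare each pair of P1's strategies column-by-column:
  A vs B: [3 vs 7, 3 vs 3, 1 vs 4] → A does not strictly dominate B (column X: 3 ≤ 7)
  A vs C: [3 vs 4, 3 vs 5, 1 vs 5] → A does not strictly dominate C (column X: 3 ≤ 4)
  B vs A: [7 vs 3, 3 vs 3, 4 vs 1] → B does not strictly dominate A (column Y: 3 ≤ 3)
  B vs C: [7 vs 4, 3 vs 5, 4 vs 5] → B does not strictly dominate C (column Y: 3 ≤ 5)
  C vs A: [4 vs 3, 5 vs 3, 5 vs 1] → C strictly dominates A
  C vs B: [4 vs 7, 5 vs 3, 5 vs 4] → C does not strictly dominate B (column X: 4 ≤ 7)
No single strategy strictly dominates all others → no strictly dominant strategy.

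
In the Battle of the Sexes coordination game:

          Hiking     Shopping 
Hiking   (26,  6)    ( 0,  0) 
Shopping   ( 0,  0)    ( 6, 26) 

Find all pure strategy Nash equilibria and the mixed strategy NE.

Pure NE: (Hiking, Hiking) and (Shopping, Shopping); Mixed NE: p = 0.8125, q = 0.1875

Work:
Check pure NE:
(Hiking, Hiking): (26, 6) - no unilateral deviation beneficial
(Shopping, Shopping): (6, 26) - no unilateral deviation beneficial
Mixed NE: P1 plays Hiking with p = 0.8125, P2 plays Hiking with q = 0.1875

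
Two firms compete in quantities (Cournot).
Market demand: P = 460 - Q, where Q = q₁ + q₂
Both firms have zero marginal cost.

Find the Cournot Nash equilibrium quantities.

q₁* = q₂* = 153.33; P* = 153.33

Work:
Profit: π_i = P·q_i = (a - q_i - q_j)·q_i
FOC: ∂π_i/∂q_i = a - 2q_i - q_j = 0
Reaction function: q_i = (460 - q_j)/2
Symmetry: q* = 460/3 = 153.33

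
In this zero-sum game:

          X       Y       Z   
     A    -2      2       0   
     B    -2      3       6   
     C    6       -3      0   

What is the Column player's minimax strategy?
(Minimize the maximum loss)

Column should play Y, value = 3

Work:
Column player minimizes Row's maximum payoff:
Column X: max payoff to Row = 6
Column Y: max payoff to Row = 3
Column Z: max payoff to Row = 6
Minimum is 3, achieved by column Y.
Minimax strategy: Y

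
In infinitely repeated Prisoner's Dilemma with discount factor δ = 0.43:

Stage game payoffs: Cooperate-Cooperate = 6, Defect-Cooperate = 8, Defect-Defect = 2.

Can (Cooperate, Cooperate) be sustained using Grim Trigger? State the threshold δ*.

δ* = 0.3333; since δ = 0.43 ≥ 0.3333, cooperation can be sustained

Work:
For Grim Trigger:
Cooperate forever: 6/(1-δ)
Defect then punished: 8 + 2·δ/(1-δ)
Need: 6/(1-δ) ≥ 8 + 2·δ/(1-δ)
Solving: δ ≥ (T-R)/(T-P) = (8-6)/(8-2) = 0.3333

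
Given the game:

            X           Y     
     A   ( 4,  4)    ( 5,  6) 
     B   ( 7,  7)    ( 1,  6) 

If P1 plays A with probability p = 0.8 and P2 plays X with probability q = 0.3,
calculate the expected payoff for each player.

E[P1] = 4.32, E[P2] = 5.58

Work:
E[P1] = p·q·π₁(A,X) + p·(1-q)·π₁(A,Y) + (1-p)·q·π₁(B,X) + (1-p)·(1-q)·π₁(B,Y)
= 0.8·0.3·4 + 0.8·0.7·5 + 0.2·0.3·7 + 0.2·0.7·1
= 4.32

E[P2] = 5.58 (similar calculation)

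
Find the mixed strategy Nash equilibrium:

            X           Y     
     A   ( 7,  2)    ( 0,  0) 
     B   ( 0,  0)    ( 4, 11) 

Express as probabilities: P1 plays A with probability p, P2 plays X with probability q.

p = 0.8462, q = 0.3636

Work:
Find probabilities that make opponent indifferent:
P2 chooses q to make P1 indifferent between A and B
P1 chooses p to make P2 indifferent between X and Y
Mixed NE: P1 plays (A: 0.8462, B: 0.1538), P2 plays (X: 0.3636, Y: 0.6364)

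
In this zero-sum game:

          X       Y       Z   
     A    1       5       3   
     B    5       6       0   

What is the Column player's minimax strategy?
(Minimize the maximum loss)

Column should play Z, value = 3

Work:
Column player minimizes Row's maximum payoff:
Column X: max payoff to Row = 5
Column Y: max payoff to Row = 6
Column Z: max payoff to Row = 3
Minimum is 3, achieved by column Z.
Minimax strategy: Z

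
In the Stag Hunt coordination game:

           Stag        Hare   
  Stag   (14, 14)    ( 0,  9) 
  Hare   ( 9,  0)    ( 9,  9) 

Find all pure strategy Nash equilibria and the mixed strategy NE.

Pure NE: (Stag, Stag) and (Hare, Hare); Mixed NE: p = 0.6429, q = 0.6429

Work:
Check pure NE:
(Stag, Stag): (14, 14) - no unilateral deviation beneficial
(Hare, Hare): (9, 9) - no unilateral deviation beneficial
Mixed NE: P1 plays Stag with p = 0.6429, P2 plays Stag with q = 0.6429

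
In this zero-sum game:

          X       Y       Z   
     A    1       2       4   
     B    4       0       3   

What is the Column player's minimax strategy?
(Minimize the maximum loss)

Column should play Y, value = 2

Work:
Column player minimizes Row's maximum payoff:
Column X: max payoff to Row = 4
Column Y: max payoff to Row = 2
Column Z: max payoff to Row = 4
Minimum is 2, achieved by column Y.
Minimax strategy: Y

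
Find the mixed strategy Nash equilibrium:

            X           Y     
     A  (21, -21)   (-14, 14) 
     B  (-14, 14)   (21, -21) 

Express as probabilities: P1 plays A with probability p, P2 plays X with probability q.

p = 0.5, q = 0.5

Work:
Find probabilities that make opponent indifferent:
P2 chooses q to make P1 indifferent between A and B
P1 chooses p to make P2 indifferent between X and Y
Mixed NE: P1 plays (A: 0.5, B: 0.5), P2 plays (X: 0.5, Y: 0.5)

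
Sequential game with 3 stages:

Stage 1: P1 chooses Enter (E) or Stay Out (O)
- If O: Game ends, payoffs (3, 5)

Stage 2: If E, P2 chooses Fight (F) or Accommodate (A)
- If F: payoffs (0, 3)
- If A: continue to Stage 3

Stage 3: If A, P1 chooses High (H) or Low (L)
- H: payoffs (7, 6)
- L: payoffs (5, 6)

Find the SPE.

SPE: (E, A, H); Outcome (7, 6)

Work:
Stage 3: P1 chooses H (7 vs 5)
Stage 2: P2: F->3, A->6 (anticipating H). Choose A
Stage 1: P1: O->3, E->7 (anticipating A, H). Choose E
SPE path: E -> A -> H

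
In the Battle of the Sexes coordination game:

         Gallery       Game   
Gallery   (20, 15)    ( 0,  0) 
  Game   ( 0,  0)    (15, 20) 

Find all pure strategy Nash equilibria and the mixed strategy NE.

Pure NE: (Gallery, Gallery) and (Game, Game); Mixed NE: p = 0.5714, q = 0.4286

Work:
Check pure NE:
(Gallery, Gallery): (20, 15) - no unilateral deviation beneficial
(Game, Game): (15, 20) - no unilateral deviation beneficial
Mixed NE: P1 plays Gallery with p = 0.5714, P2 plays Gallery with q = 0.4286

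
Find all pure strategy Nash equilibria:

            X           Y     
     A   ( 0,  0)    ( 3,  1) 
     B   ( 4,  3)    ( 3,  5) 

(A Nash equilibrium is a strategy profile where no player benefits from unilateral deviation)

Nash equilibrium: (A, Y), (B, Y)

Work:
Best responses:
  P1 vs X: payoffs [0, 4] → best response B (payoff 4)
  P1 vs Y: payoffs [3, 3] → best response A/B (payoff 3)
  P2 vs A: payoffs [0, 1] → best response Y (payoff 1)
  P2 vs B: payoffs [3, 5] → best response Y (payoff 5)
Mutual best responses: (A,Y), (B,Y) → Nash equilibria.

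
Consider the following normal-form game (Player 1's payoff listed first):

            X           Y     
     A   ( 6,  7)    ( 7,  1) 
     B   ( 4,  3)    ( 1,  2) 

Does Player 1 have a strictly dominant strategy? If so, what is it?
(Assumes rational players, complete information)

Yes, Player 1's strictly dominant strategy is A

Work:
A strategy strictly dominates another if it gives a strictly higher payoff against every opponent action. Compare each pair of P1's strategies column-by-column:
  A vs B: [6 vs 4, 7 vs 1] → A strictly dominates B
  B vs A: [4 vs 6, 1 vs 7] → B does not strictly dominate A (column X: 4 ≤ 6)
A strictly dominates every other strategy → strictly dominant.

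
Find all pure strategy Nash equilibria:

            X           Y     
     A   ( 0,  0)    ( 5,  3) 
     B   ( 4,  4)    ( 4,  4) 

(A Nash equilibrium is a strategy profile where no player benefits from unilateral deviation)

Nash equilibrium: (A, Y), (B, X)

Work:
Best responses:
  P1 vs X: payoffs [0, 4] → best response B (payoff 4)
  P1 vs Y: payoffs [5, 4] → best response A (payoff 5)
  P2 vs A: payoffs [0, 3] → best response Y (payoff 3)
  P2 vs B: payoffs [4, 4] → best response X/Y (payoff 4)
Mutual best responses: (A,Y), (B,X) → Nash equilibria.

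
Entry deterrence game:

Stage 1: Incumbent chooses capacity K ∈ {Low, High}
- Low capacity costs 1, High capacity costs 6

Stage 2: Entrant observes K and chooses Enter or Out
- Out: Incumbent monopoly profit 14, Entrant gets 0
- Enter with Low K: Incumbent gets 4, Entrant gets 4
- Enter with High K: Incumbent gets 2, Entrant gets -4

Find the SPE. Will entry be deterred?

SPE: (High, Enter|Low, Out|High); Entry deterred. Incumbent net profit = 8

Work:
After Low K: Entrant enters (4 > 0)
After High K: Entrant stays out (-4 < 0)
Incumbent: Low → 4−1=3, High → 14−6=8
Incumbent chooses High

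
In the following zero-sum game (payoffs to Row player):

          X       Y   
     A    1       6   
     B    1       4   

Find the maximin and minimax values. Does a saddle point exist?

Maximin = 1, Minimax = 1, Saddle: True

Work:
Row minimums: [1, 1] → maximin = 1
Column maximums: [1, 6] → minimax = 1
Saddle point exists! Game value = 1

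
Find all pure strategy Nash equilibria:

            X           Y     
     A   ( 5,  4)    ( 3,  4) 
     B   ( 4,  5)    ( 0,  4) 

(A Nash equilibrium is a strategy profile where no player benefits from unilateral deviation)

Nash equilibrium: (A, X), (A, Y)

Work:
Best responses:
  P1 vs X: payoffs [5, 4] → best response A (payoff 5)
  P1 vs Y: payoffs [3, 0] → best response A (payoff 3)
  P2 vs A: payoffs [4, 4] → best response X/Y (payoff 4)
  P2 vs B: payoffs [5, 4] → best response X (payoff 5)
Mutual best responses: (A,X), (A,Y) → Nash equilibria.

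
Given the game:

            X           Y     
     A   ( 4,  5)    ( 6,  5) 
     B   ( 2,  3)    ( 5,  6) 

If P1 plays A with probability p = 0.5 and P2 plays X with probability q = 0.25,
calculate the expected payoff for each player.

E[P1] = 4.875, E[P2] = 5.125

Work:
E[P1] = p·q·π₁(A,X) + p·(1-q)·π₁(A,Y) + (1-p)·q·π₁(B,X) + (1-p)·(1-q)·π₁(B,Y)
= 0.5·0.25·4 + 0.5·0.75·6 + 0.5·0.25·2 + 0.5·0.75·5
= 4.875

E[P2] = 5.125 (similar calculation)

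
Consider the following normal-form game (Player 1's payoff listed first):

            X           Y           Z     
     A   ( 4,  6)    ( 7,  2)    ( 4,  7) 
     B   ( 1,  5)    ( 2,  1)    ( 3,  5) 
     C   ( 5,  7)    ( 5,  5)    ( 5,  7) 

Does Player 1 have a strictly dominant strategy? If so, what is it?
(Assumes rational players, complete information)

No strictly dominant strategy exists for Player 1

Work:
A strategy strictly dominates another if it gives a strictly higher payoff against every opponent action. Compare each pair of P1's strategies column-by-column:
  A vs B: [4 vs 1, 7 vs 2, 4 vs 3] → A strictly dominates B
  A vs C: [4 vs 5, 7 vs 5, 4 vs 5] → A does not strictly dominate C (column X: 4 ≤ 5)
  B vs A: [1 vs 4, 2 vs 7, 3 vs 4] → B does not strictly dominate A (column X: 1 ≤ 4)
  B vs C: [1 vs 5, 2 vs 5, 3 vs 5] → B does not strictly dominate C (column X: 1 ≤ 5)
  C vs A: [5 vs 4, 5 vs 7, 5 vs 4] → C does not strictly dominate A (column Y: 5 ≤ 7)
  C vs B: [5 vs 1, 5 vs 2, 5 vs 3] → C strictly dominates B
No single strategy strictly dominates all others → no strictly dominant strategy.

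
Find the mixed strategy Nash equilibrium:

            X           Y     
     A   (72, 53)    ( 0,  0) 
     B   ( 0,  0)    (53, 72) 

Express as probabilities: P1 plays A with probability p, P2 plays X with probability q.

p = 0.576, q = 0.424

Work:
Find probabilities that make opponent indifferent:
P2 chooses q to make P1 indifferent between A and B
P1 chooses p to make P2 indifferent between X and Y
Mixed NE: P1 plays (A: 0.576, B: 0.424), P2 plays (X: 0.424, Y: 0.576)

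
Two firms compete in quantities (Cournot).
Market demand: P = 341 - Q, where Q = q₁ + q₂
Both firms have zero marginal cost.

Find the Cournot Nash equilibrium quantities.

q₁* = q₂* = 113.67; P* = 113.67

Work:
Profit: π_i = P·q_i = (a - q_i - q_j)·q_i
FOC: ∂π_i/∂q_i = a - 2q_i - q_j = 0
Reaction function: q_i = (341 - q_j)/2
Symmetry: q* = 341/3 = 113.67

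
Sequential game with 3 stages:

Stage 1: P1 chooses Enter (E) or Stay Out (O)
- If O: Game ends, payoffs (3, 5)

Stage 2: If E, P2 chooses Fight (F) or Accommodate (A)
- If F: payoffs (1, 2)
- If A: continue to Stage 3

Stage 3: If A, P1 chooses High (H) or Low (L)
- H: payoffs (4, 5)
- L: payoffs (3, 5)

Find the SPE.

SPE: (E, A, H); Outcome (4, 5)

Work:
Stage 3: P1 chooses H (4 vs 3)
Stage 2: P2: F->2, A->5 (anticipating H). Choose A
Stage 1: P1: O->3, E->4 (anticipating A, H). Choose E
SPE path: E -> A -> H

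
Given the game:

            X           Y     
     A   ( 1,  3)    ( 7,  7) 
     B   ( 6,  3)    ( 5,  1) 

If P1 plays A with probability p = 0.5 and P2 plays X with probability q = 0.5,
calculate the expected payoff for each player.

E[P1] = 4.75, E[P2] = 3.5

Work:
E[P1] = p·q·π₁(A,X) + p·(1-q)·π₁(A,Y) + (1-p)·q·π₁(B,X) + (1-p)·(1-q)·π₁(B,Y)
= 0.5·0.5·1 + 0.5·0.5·7 + 0.5·0.5·6 + 0.5·0.5·5
= 4.75

E[P2] = 3.5 (similar calculation)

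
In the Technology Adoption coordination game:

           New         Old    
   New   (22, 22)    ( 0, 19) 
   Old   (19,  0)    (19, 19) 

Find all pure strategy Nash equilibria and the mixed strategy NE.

Pure NE: (New, New) and (Old, Old); Mixed NE: p = 0.8636, q = 0.8636

Work:
Check pure NE:
(New, New): (22, 22) - no unilateral deviation beneficial
(Old, Old): (19, 19) - no unilateral deviation beneficial
Mixed NE: P1 plays New with p = 0.8636, P2 plays New with q = 0.8636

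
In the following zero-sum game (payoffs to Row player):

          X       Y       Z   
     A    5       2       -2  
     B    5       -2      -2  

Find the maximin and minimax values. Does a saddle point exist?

Maximin = -2, Minimax = -2, Saddle: True

Work:
Row minimums: [-2, -2] → maximin = -2
Column maximums: [5, 2, -2] → minimax = -2
Saddle point exists! Game value = -2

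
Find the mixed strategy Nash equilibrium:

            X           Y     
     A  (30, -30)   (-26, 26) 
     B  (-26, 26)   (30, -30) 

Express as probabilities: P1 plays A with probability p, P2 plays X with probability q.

p = 0.5, q = 0.5

Work:
Find probabilities that make opponent indifferent:
P2 chooses q to make P1 indifferent between A and B
P1 chooses p to make P2 indifferent between X and Y
Mixed NE: P1 plays (A: 0.5, B: 0.5), P2 plays (X: 0.5, Y: 0.5)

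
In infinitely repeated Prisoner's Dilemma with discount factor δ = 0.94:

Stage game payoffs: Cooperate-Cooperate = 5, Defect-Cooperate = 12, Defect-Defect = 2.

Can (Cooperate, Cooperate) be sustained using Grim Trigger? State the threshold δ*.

δ* = 0.7; since δ = 0.94 ≥ 0.7, cooperation can be sustained

Work:
For Grim Trigger:
Cooperate forever: 5/(1-δ)
Defect then punished: 12 + 2·δ/(1-δ)
Need: 5/(1-δ) ≥ 12 + 2·δ/(1-δ)
Solving: δ ≥ (T-R)/(T-P) = (12-5)/(12-2) = 0.7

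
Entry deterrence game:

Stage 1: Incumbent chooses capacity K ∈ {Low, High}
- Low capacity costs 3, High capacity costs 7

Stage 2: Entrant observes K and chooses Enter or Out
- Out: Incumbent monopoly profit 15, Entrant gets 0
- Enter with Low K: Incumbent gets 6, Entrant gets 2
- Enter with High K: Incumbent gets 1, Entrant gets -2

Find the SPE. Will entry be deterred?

SPE: (High, Enter|Low, Out|High); Entry deterred. Incumbent net profit = 8

Work:
After Low K: Entrant enters (2 > 0)
After High K: Entrant stays out (-2 < 0)
Incumbent: Low → 6−3=3, High → 15−7=8
Incumbent chooses High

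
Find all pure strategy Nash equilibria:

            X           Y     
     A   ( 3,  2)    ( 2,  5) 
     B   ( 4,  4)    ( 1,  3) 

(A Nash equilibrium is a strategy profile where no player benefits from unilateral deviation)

Nash equilibrium: (A, Y), (B, X)

Work:
Best responses:
  P1 vs X: payoffs [3, 4] → best response B (payoff 4)
  P1 vs Y: payoffs [2, 1] → best response A (payoff 2)
  P2 vs A: payoffs [2, 5] → best response Y (payoff 5)
  P2 vs B: payoffs [4, 3] → best response X (payoff 4)
Mutual best responses: (A,Y), (B,X) → Nash equilibria.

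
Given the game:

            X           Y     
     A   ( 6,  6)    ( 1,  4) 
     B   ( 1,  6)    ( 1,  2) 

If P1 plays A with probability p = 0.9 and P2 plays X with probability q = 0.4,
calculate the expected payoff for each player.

E[P1] = 2.8, E[P2] = 4.68

Work:
E[P1] = p·q·π₁(A,X) + p·(1-q)·π₁(A,Y) + (1-p)·q·π₁(B,X) + (1-p)·(1-q)·π₁(B,Y)
= 0.9·0.4·6 + 0.9·0.6·1 + 0.1·0.4·1 + 0.1·0.6·1
= 2.8

E[P2] = 4.68 (similar calculation)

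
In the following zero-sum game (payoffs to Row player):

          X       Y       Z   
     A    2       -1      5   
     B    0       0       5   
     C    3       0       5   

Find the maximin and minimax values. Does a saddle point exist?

Maximin = 0, Minimax = 0, Saddle: True

Work:
Row minimums: [-1, 0, 0] → maximin = 0
Column maximums: [3, 0, 5] → minimax = 0
Saddle point exists! Game value = 0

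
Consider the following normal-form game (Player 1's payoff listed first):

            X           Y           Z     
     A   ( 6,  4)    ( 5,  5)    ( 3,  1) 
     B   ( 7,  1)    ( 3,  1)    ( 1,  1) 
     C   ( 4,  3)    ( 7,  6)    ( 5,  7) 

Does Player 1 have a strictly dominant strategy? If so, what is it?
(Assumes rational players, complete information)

No strictly dominant strategy exists for Player 1

Work:
A strategy strictly dominates another if it gives a strictly higher payoff against every opponent action. Compare each pair of P1's strategies column-by-column:
  A vs B: [6 vs 7, 5 vs 3, 3 vs 1] → A does not strictly dominate B (column X: 6 ≤ 7)
  A vs C: [6 vs 4, 5 vs 7, 3 vs 5] → A does not strictly dominate C (column Y: 5 ≤ 7)
  B vs A: [7 vs 6, 3 vs 5, 1 vs 3] → B does not strictly dominate A (column Y: 3 ≤ 5)
  B vs C: [7 vs 4, 3 vs 7, 1 vs 5] → B does not strictly dominate C (column Y: 3 ≤ 7)
  C vs A: [4 vs 6, 7 vs 5, 5 vs 3] → C does not strictly dominate A (column X: 4 ≤ 6)
  C vs B: [4 vs 7, 7 vs 3, 5 vs 1] → C does not strictly dominate B (column X: 4 ≤ 7)
No single strategy strictly dominates all others → no strictly dominant strategy.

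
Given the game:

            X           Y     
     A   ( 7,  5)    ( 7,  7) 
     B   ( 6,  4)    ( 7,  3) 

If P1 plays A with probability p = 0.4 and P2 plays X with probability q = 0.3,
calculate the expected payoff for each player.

E[P1] = 6.82, E[P2] = 4.54

Work:
E[P1] = p·q·π₁(A,X) + p·(1-q)·π₁(A,Y) + (1-p)·q·π₁(B,X) + (1-p)·(1-q)·π₁(B,Y)
= 0.4·0.3·7 + 0.4·0.7·7 + 0.6·0.3·6 + 0.6·0.7·7
= 6.82

E[P2] = 4.54 (similar calculation)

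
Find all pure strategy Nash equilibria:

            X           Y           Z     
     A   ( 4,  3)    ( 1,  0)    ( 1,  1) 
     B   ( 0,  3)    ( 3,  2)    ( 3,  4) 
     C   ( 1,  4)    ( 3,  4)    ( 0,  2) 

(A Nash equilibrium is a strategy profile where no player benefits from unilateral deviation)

Nash equilibrium: (A, X), (B, Z), (C, Y)

Work:
Best responses:
  P1 vs X: payoffs [4, 0, 1] → best response A (payoff 4)
  P1 vs Y: payoffs [1, 3, 3] → best response B/C (payoff 3)
  P1 vs Z: payoffs [1, 3, 0] → best response B (payoff 3)
  P2 vs A: payoffs [3, 0, 1] → best response X (payoff 3)
  P2 vs B: payoffs [3, 2, 4] → best response Z (payoff 4)
  P2 vs C: payoffs [4, 4, 2] → best response X/Y (payoff 4)
Mutual best responses: (A,X), (B,Z), (C,Y) → Nash equilibria.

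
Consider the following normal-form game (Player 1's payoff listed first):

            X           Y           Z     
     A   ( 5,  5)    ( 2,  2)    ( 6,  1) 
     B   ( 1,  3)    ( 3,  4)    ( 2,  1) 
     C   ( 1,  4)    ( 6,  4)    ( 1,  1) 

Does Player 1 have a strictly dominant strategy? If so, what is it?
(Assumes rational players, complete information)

No strictly dominant strategy exists for Player 1

Work:
A strategy strictly dominates another if it gives a strictly higher payoff against every opponent action. Compare each pair of P1's strategies column-by-column:
  A vs B: [5 vs 1, 2 vs 3, 6 vs 2] → A does not strictly dominate B (column Y: 2 ≤ 3)
  A vs C: [5 vs 1, 2 vs 6, 6 vs 1] → A does not strictly dominate C (column Y: 2 ≤ 6)
  B vs A: [1 vs 5, 3 vs 2, 2 vs 6] → B does not strictly dominate A (column X: 1 ≤ 5)
  B vs C: [1 vs 1, 3 vs 6, 2 vs 1] → B does not strictly dominate C (column X: 1 ≤ 1)
  C vs A: [1 vs 5, 6 vs 2, 1 vs 6] → C does not strictly dominate A (column X: 1 ≤ 5)
  C vs B: [1 vs 1, 6 vs 3, 1 vs 2] → C does not strictly dominate B (column X: 1 ≤ 1)
No single strategy strictly dominates all others → no strictly dominant strategy.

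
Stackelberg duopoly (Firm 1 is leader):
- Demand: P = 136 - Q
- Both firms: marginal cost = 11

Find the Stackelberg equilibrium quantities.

q₁* (leader) = 62.5, q₂* (follower) = 31.25

Work:
Follower's reaction: q₂ = (a - c - q₁)/2
Leader substitutes: π₁ = q₁·(a - q₁ - (a-c-q₁)/2 - c)
FOC: q₁* = (136 - 11)/2 = 62.50
Then: q₂* = (136 - 11 - 62.5)/2 = 31.25
Leader has first-mover advantage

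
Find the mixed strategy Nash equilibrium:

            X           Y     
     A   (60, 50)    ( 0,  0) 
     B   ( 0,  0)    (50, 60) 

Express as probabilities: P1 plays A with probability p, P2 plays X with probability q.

p = 0.5455, q = 0.4545

Work:
Find probabilities that make opponent indifferent:
P2 chooses q to make P1 indifferent between A and B
P1 chooses p to make P2 indifferent between X and Y
Mixed NE: P1 plays (A: 0.5455, B: 0.4545), P2 plays (X: 0.4545, Y: 0.5455)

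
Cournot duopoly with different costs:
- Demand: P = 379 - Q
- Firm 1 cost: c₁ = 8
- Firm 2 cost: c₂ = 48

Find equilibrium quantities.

q₁* = 137.0, q₂* = 97.0

Work:
Reaction: q₁ = (379 - 8 - q₂)/2
Reaction: q₂ = (379 - 48 - q₁)/2
Solve simultaneously:
q₁* = (379 - 2×8 + 48)/3 = 137.0
q₂* = (379 - 2×48 + 8)/3 = 97.0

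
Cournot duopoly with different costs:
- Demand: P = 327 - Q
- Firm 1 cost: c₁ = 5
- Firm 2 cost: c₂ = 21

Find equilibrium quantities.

q₁* = 112.67, q₂* = 96.67

Work:
Reaction: q₁ = (327 - 5 - q₂)/2
Reaction: q₂ = (327 - 21 - q₁)/2
Solve simultaneously:
q₁* = (327 - 2×5 + 21)/3 = 112.67
q₂* = (327 - 2×21 + 5)/3 = 96.67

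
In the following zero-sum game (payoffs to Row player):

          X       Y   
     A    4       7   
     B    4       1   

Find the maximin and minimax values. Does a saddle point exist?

Maximin = 4, Minimax = 4, Saddle: True

Work:
Row minimums: [4, 1] → maximin = 4
Column maximums: [4, 7] → minimax = 4
Saddle point exists! Game value = 4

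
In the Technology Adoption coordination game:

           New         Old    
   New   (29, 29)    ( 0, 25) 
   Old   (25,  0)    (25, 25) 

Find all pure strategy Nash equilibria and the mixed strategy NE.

Pure NE: (New, New) and (Old, Old); Mixed NE: p = 0.8621, q = 0.8621

Work:
Check pure NE:
(New, New): (29, 29) - no unilateral deviation beneficial
(Old, Old): (25, 25) - no unilateral deviation beneficial
Mixed NE: P1 plays New with p = 0.8621, P2 plays New with q = 0.8621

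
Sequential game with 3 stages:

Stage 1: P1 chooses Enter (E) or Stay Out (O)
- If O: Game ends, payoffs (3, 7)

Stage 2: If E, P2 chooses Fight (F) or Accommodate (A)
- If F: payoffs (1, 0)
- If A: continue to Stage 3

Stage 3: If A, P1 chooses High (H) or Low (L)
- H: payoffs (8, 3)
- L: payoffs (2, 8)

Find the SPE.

SPE: (E, A, H); Outcome (8, 3)

Work:
Stage 3: P1 chooses H (8 vs 2)
Stage 2: P2: F->0, A->3 (anticipating H). Choose A
Stage 1: P1: O->3, E->8 (anticipating A, H). Choose E
SPE path: E -> A -> H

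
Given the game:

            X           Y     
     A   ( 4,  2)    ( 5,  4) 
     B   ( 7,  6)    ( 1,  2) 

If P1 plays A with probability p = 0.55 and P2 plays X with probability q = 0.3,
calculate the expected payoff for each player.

E[P1] = 3.845, E[P2] = 3.31

Work:
E[P1] = p·q·π₁(A,X) + p·(1-q)·π₁(A,Y) + (1-p)·q·π₁(B,X) + (1-p)·(1-q)·π₁(B,Y)
= 0.55·0.3·4 + 0.55·0.7·5 + 0.45·0.3·7 + 0.45·0.7·1
= 3.845

E[P2] = 3.31 (similar calculation)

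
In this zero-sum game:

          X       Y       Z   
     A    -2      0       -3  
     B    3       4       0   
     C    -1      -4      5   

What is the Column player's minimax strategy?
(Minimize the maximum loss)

Column should play X, value = 3

Work:
Column player minimizes Row's maximum payoff:
Column X: max payoff to Row = 3
Column Y: max payoff to Row = 4
Column Z: max payoff to Row = 5
Minimum is 3, achieved by column X.
Minimax strategy: X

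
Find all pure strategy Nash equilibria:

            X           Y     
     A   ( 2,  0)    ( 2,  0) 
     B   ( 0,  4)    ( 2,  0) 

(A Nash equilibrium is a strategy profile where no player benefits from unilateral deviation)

Nash equilibrium: (A, X), (A, Y)

Work:
Best responses:
  P1 vs X: payoffs [2, 0] → best response A (payoff 2)
  P1 vs Y: payoffs [2, 2] → best response A/B (payoff 2)
  P2 vs A: payoffs [0, 0] → best response X/Y (payoff 0)
  P2 vs B: payoffs [4, 0] → best response X (payoff 4)
Mutual best responses: (A,X), (A,Y) → Nash equilibria.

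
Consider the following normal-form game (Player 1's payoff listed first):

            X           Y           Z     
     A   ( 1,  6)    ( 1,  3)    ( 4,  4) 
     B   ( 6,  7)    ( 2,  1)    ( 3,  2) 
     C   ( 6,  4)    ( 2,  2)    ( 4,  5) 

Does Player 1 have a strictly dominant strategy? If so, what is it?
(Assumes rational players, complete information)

No strictly dominant strategy exists for Player 1

Work:
A strategy strictly dominates another if it gives a strictly higher payoff against every opponent action. Compare each pair of P1's strategies column-by-column:
  A vs B: [1 vs 6, 1 vs 2, 4 vs 3] → A does not strictly dominate B (column X: 1 ≤ 6)
  A vs C: [1 vs 6, 1 vs 2, 4 vs 4] → A does not strictly dominate C (column X: 1 ≤ 6)
  B vs A: [6 vs 1, 2 vs 1, 3 vs 4] → B does not strictly dominate A (column Z: 3 ≤ 4)
  B vs C: [6 vs 6, 2 vs 2, 3 vs 4] → B does not strictly dominate C (column X: 6 ≤ 6)
  C vs A: [6 vs 1, 2 vs 1, 4 vs 4] → C does not strictly dominate A (column Z: 4 ≤ 4)
  C vs B: [6 vs 6, 2 vs 2, 4 vs 3] → C does not strictly dominate B (column X: 6 ≤ 6)
No single strategy strictly dominates all others → no strictly dominant strategy.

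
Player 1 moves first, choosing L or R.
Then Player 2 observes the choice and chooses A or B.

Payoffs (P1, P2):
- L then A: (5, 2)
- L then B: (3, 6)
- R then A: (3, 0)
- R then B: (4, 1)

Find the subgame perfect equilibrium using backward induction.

P1 plays R, P2 plays B after L and B after R; Payoff (4, 1)

Work:
Backward induction:
After L: P2 chooses B → P1 gets 3
After R: P2 chooses B → P1 gets 4
P1 chooses R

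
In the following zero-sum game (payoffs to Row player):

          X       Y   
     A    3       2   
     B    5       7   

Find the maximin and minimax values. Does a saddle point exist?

Maximin = 5, Minimax = 5, Saddle: True

Work:
Row minimums: [2, 5] → maximin = 5
Column maximums: [5, 7] → minimax = 5
Saddle point exists! Game value = 5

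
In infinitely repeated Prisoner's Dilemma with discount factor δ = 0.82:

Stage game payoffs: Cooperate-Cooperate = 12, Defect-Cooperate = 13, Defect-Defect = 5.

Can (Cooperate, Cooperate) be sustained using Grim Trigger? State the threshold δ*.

δ* = 0.125; since δ = 0.82 ≥ 0.125, cooperation can be sustained

Work:
For Grim Trigger:
Cooperate forever: 12/(1-δ)
Defect then punished: 13 + 5·δ/(1-δ)
Need: 12/(1-δ) ≥ 13 + 5·δ/(1-δ)
Solving: δ ≥ (T-R)/(T-P) = (13-12)/(13-5) = 0.125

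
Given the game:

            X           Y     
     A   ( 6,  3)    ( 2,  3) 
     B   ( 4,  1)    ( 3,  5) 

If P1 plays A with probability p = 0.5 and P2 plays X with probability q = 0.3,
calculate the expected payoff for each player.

E[P1] = 3.25, E[P2] = 3.4

Work:
E[P1] = p·q·π₁(A,X) + p·(1-q)·π₁(A,Y) + (1-p)·q·π₁(B,X) + (1-p)·(1-q)·π₁(B,Y)
= 0.5·0.3·6 + 0.5·0.7·2 + 0.5·0.3·4 + 0.5·0.7·3
= 3.25

E[P2] = 3.4 (similar calculation)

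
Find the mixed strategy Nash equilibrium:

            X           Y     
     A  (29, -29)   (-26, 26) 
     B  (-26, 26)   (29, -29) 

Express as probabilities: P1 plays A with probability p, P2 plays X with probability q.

p = 0.5, q = 0.5

Work:
Find probabilities that make opponent indifferent:
P2 chooses q to make P1 indifferent between A and B
P1 chooses p to make P2 indifferent between X and Y
Mixed NE: P1 plays (A: 0.5, B: 0.5), P2 plays (X: 0.5, Y: 0.5)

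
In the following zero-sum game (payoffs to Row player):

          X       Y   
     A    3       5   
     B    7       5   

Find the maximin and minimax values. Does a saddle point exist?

Maximin = 5, Minimax = 5, Saddle: True

Work:
Row minimums: [3, 5] → maximin = 5
Column maximums: [7, 5] → minimax = 5
Saddle point exists! Game value = 5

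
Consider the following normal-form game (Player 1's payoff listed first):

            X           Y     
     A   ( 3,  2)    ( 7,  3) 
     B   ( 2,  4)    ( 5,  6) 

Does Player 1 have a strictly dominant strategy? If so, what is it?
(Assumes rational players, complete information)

Yes, Player 1's strictly dominant strategy is A

Work:
A strategy strictly dominates another if it gives a strictly higher payoff against every opponent action. Compare each pair of P1's strategies column-by-column:
  A vs B: [3 vs 2, 7 vs 5] → A strictly dominates B
  B vs A: [2 vs 3, 5 vs 7] → B does not strictly dominate A (column X: 2 ≤ 3)
A strictly dominates every other strategy → strictly dominant.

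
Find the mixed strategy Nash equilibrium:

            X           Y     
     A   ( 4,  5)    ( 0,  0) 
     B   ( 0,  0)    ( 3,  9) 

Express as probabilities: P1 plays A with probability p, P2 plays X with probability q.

p = 0.6429, q = 0.4286

Work:
Find probabilities that make opponent indifferent:
P2 chooses q to make P1 indifferent between A and B
P1 chooses p to make P2 indifferent between X and Y
Mixed NE: P1 plays (A: 0.6429, B: 0.3571), P2 plays (X: 0.4286, Y: 0.5714)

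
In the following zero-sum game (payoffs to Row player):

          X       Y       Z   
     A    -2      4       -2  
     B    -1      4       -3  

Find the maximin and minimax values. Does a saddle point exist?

Maximin = -2, Minimax = -2, Saddle: True

Work:
Row minimums: [-2, -3] → maximin = -2
Column maximums: [-1, 4, -2] → minimax = -2
Saddle point exists! Game value = -2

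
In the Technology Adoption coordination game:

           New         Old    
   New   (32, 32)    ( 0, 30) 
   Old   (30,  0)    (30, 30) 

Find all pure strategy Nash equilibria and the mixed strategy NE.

Pure NE: (New, New) and (Old, Old); Mixed NE: p = 0.9375, q = 0.9375

Work:
Check pure NE:
(New, New): (32, 32) - no unilateral deviation beneficial
(Old, Old): (30, 30) - no unilateral deviation beneficial
Mixed NE: P1 plays New with p = 0.9375, P2 plays New with q = 0.9375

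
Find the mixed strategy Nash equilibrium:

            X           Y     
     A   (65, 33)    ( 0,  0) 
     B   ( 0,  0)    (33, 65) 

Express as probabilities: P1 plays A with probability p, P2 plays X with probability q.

p = 0.6633, q = 0.3367

Work:
Find probabilities that make opponent indifferent:
P2 chooses q to make P1 indifferent between A and B
P1 chooses p to make P2 indifferent between X and Y
Mixed NE: P1 plays (A: 0.6633, B: 0.3367), P2 plays (X: 0.3367, Y: 0.6633)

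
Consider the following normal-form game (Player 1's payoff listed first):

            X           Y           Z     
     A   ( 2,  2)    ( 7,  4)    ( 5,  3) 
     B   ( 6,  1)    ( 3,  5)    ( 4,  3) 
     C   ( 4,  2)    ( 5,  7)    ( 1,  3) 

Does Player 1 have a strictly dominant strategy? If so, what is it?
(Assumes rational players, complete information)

No strictly dominant strategy exists for Player 1

Work:
A strategy strictly dominates another if it gives a strictly higher payoff against every opponent action. Compare each pair of P1's strategies column-by-column:
  A vs B: [2 vs 6, 7 vs 3, 5 vs 4] → A does not strictly dominate B (column X: 2 ≤ 6)
  A vs C: [2 vs 4, 7 vs 5, 5 vs 1] → A does not strictly dominate C (column X: 2 ≤ 4)
  B vs A: [6 vs 2, 3 vs 7, 4 vs 5] → B does not strictly dominate A (column Y: 3 ≤ 7)
  B vs C: [6 vs 4, 3 vs 5, 4 vs 1] → B does not strictly dominate C (column Y: 3 ≤ 5)
  C vs A: [4 vs 2, 5 vs 7, 1 vs 5] → C does not strictly dominate A (column Y: 5 ≤ 7)
  C vs B: [4 vs 6, 5 vs 3, 1 vs 4] → C does not strictly dominate B (column X: 4 ≤ 6)
No single strategy strictly dominates all others → no strictly dominant strategy.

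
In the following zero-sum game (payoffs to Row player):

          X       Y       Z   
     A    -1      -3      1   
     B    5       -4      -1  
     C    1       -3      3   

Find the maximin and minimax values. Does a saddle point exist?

Maximin = -3, Minimax = -3, Saddle: True

Work:
Row minimums: [-3, -4, -3] → maximin = -3
Column maximums: [5, -3, 3] → minimax = -3
Saddle point exists! Game value = -3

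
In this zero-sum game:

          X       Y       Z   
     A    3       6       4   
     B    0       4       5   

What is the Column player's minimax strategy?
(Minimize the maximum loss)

Column should play X, value = 3

Work:
Column player minimizes Row's maximum payoff:
Column X: max payoff to Row = 3
Column Y: max payoff to Row = 6
Column Z: max payoff to Row = 5
Minimum is 3, achieved by column X.
Minimax strategy: X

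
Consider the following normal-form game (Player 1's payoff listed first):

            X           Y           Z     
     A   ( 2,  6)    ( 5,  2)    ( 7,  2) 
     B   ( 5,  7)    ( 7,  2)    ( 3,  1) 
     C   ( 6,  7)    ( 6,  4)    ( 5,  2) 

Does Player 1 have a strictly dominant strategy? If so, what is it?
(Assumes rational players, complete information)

No strictly dominant strategy exists for Player 1

Work:
A strategy strictly dominates another if it gives a strictly higher payoff against every opponent action. Compare each pair of P1's strategies column-by-column:
  A vs B: [2 vs 5, 5 vs 7, 7 vs 3] → A does not strictly dominate B (column X: 2 ≤ 5)
  A vs C: [2 vs 6, 5 vs 6, 7 vs 5] → A does not strictly dominate C (column X: 2 ≤ 6)
  B vs A: [5 vs 2, 7 vs 5, 3 vs 7] → B does not strictly dominate A (column Z: 3 ≤ 7)
  B vs C: [5 vs 6, 7 vs 6, 3 vs 5] → B does not strictly dominate C (column X: 5 ≤ 6)
  C vs A: [6 vs 2, 6 vs 5, 5 vs 7] → C does not strictly dominate A (column Z: 5 ≤ 7)
  C vs B: [6 vs 5, 6 vs 7, 5 vs 3] → C does not strictly dominate B (column Y: 6 ≤ 7)
No single strategy strictly dominates all others → no strictly dominant strategy.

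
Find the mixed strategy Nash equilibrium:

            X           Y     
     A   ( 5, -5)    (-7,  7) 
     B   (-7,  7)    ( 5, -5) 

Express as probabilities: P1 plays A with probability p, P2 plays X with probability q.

p = 0.5, q = 0.5

Work:
Find probabilities that make opponent indifferent:
P2 chooses q to make P1 indifferent between A and B
P1 chooses p to make P2 indifferent between X and Y
Mixed NE: P1 plays (A: 0.5, B: 0.5), P2 plays (X: 0.5, Y: 0.5)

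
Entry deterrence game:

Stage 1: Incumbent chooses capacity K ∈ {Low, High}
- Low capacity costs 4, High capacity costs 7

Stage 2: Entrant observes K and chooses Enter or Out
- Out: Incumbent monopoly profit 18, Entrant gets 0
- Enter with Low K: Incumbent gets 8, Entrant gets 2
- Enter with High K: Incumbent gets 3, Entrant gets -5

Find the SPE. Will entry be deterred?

SPE: (High, Enter|Low, Out|High); Entry deterred. Incumbent net profit = 11

Work:
After Low K: Entrant enters (2 > 0)
After High K: Entrant stays out (-5 < 0)
Incumbent: Low → 8−4=4, High → 18−7=11
Incumbent chooses High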